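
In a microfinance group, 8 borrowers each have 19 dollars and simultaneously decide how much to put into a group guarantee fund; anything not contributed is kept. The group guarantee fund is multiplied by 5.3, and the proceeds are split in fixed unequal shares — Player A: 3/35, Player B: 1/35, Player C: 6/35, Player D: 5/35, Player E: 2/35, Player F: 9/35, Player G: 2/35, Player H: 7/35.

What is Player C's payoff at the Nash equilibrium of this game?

53.53 dollars

A player with share s gets back 5.3·s per unit contributed, so full contribution is dominant for anyone with s > 1/5.3 = 0.1887 and zero contribution is dominant for anyone below.
The shares above 0.1887 belong to Player F and Player H, contributing 19 each; the remaining 6 contribute 0. Total contributed: 38.
Player C keeps 19 and receives 5.3 × 38 × 6/35 = 34.53 from the group guarantee fund, for a payoff of 53.53.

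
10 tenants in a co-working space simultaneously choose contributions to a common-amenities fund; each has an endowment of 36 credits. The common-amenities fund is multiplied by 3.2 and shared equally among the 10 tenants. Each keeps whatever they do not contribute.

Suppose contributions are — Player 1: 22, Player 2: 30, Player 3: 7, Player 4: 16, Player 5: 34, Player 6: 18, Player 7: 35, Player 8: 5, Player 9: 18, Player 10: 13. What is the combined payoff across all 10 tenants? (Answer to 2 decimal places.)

795.60 credits

Total contributed: 22 + 30 + 7 + 16 + 34 + 18 + 35 + 5 + 18 + 13 = 198; total kept: 10 × 36 − 198 = 162.
The common-amenities fund pays out 3.2 × 198 = 633.60 in aggregate.
Group total = 162 + 633.60 = 795.60.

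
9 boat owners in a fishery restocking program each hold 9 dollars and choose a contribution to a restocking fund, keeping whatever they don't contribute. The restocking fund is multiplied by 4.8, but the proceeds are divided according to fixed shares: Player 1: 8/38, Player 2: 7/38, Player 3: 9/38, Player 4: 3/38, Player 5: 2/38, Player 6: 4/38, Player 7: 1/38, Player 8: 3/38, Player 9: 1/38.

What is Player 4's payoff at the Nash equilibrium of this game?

For player j, contributing a unit is worthwhile iff 4.8 × (j's share) ≥ 1, i.e. iff j's share is at least 0.2083.
Player 1 and Player 3 clear that bar, contributing 9 each; the remaining 7 contribute 0. Total contributed: 18.
Player 4 keeps 9 and receives 4.8 × 18 × 3/38 = 6.82 from the restocking fund, for a payoff of 15.82.

15.82 dollars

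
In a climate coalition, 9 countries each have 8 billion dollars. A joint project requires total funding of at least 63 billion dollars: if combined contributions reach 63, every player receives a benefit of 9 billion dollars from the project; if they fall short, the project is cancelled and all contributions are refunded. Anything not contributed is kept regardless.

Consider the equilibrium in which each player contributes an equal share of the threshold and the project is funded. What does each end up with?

Equal share of the threshold: 63/9 = 7.
At this profile no one gains by cutting their contribution: any cut drops the total below 63, the project is cancelled, contributions are refunded, and the deviator ends with 8, which is less than 8 − 7 + 9 = 10. Contributing more than 7 just wastes the excess. So contributing exactly 7 is a best response.
Each player's payoff: 8 − 7 + 9 = 10.

10 billion dollars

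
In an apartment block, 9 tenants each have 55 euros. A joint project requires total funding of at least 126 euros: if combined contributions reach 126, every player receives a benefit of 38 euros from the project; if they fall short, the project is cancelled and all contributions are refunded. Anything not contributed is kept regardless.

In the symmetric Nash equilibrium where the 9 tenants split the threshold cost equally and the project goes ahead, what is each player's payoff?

Equal share of the threshold: 126/9 = 14.
At this profile no one gains by cutting their contribution: any cut drops the total below 126, the project is cancelled, contributions are refunded, and the deviator ends with 55, which is less than 55 − 14 + 38 = 79. Contributing more than 14 just wastes the excess. So contributing exactly 14 is a best response.
Each player's payoff: 55 − 14 + 38 = 79.

79 euros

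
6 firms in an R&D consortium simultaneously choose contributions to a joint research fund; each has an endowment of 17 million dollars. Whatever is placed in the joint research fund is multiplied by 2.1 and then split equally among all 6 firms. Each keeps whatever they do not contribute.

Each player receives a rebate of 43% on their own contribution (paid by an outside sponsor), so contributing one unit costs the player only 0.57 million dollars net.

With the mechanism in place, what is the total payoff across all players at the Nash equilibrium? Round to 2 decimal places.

The effective private return is (2.1/6) / 0.57 = 0.6140, which is still under 1, so the mechanism doesn't change anyone's dominant strategy: zero contribution.
Everyone keeps their endowment and the group total is 6 × 17 = 102.

102.00 million dollars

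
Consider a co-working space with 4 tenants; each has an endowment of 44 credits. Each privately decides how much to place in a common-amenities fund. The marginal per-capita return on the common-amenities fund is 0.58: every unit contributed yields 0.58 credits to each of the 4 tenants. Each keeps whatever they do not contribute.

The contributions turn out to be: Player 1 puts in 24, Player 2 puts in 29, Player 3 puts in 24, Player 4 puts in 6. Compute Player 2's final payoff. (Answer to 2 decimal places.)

63.14 credits

Total contributed: 24 + 29 + 24 + 6 = 83.
Each receives 0.58 × 83 = 48.14 from the common-amenities fund.
Player 2 keeps 44 − 29 = 15, so Player 2's payoff is 15 + 48.14 = 63.14.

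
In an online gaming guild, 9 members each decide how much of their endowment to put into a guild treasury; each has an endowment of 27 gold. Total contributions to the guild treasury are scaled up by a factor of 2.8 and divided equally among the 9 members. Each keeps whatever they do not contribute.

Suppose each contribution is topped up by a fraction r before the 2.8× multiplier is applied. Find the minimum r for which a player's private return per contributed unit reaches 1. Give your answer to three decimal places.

With matching at rate r, one contributed unit becomes (1 + r) in the guild treasury and returns 2.8 × (1 + r) / 9 to the contributor.
Setting this equal to 1: 1 + r = 9/2.8 = 3.2143.
So the minimum matching rate is r = 3.2143 − 1 = 2.214.

2.214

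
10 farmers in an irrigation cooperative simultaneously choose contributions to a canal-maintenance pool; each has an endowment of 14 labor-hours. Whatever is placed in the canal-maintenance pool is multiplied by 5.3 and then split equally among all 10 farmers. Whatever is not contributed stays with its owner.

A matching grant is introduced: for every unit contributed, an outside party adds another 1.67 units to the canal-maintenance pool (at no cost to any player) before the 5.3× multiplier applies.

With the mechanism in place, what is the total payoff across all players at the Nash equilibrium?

Under the mechanism each unit contributed yields 5.3 × 2.67 / 10 = 1.4151 back to its contributor per unit of net cost, which exceeds 1, making full contribution the dominant choice for everyone.
So the Nash equilibrium is full contribution by all 10; the group earns 5.3 × 2.67 × 140 = 1981.14.

1981.14 labor-hours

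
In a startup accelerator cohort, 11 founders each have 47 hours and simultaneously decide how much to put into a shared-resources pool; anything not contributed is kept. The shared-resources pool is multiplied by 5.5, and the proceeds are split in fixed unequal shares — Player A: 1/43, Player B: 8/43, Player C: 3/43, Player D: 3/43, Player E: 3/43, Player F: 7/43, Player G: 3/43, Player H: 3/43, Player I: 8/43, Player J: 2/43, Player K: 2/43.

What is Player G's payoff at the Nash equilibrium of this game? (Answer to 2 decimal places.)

For player j, contributing a unit is worthwhile iff 5.5 × (j's share) ≥ 1, i.e. iff j's share is at least 0.1818.
The shares above 0.1818 belong to Player B and Player I, contributing 47 each; the remaining 9 contribute 0. Total contributed: 94.
Player G keeps 47 and receives 5.5 × 94 × 3/43 = 36.07 from the shared-resources pool, for a payoff of 83.07.

83.07 hours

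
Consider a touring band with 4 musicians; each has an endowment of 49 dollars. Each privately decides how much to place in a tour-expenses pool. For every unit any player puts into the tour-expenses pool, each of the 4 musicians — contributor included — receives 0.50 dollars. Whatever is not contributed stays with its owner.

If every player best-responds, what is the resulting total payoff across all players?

The private return per contributed unit is 0.50 < 1, so contributing 0 is dominant for every player. At the Nash equilibrium everyone keeps their 49, and the group total is 4 × 49 = 196.

196.00 dollars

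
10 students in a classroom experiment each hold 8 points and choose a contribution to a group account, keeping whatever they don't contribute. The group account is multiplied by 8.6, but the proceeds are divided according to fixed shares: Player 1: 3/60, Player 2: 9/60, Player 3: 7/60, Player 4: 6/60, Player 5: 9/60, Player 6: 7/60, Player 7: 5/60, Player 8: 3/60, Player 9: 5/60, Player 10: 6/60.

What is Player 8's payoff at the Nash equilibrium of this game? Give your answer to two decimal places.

Each unit j contributes comes back to j as 8.6 × (j's share), so j prefers to contribute only if that share exceeds 1/8.6 = 0.1163; otherwise keeping the unit dominates.
Player 2, Player 3, Player 5 and Player 6 are above the threshold, contributing 8 each; the remaining 6 contribute 0. Total contributed: 32.
Player 8 keeps 8 and receives 8.6 × 32 × 3/60 = 13.76 from the group account, for a payoff of 21.76.

21.76 points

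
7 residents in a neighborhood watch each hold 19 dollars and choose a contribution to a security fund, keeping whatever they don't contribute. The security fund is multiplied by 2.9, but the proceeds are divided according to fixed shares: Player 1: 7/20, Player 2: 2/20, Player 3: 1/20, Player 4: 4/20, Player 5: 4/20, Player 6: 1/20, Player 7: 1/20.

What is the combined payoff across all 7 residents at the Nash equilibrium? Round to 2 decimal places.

Each unit j contributes comes back to j as 2.9 × (j's share), so j prefers to contribute only if that share exceeds 1/2.9 = 0.3448; otherwise keeping the unit dominates.
Only Player 1 (7/20) clears that bar, contributing 19; the remaining 6 contribute 0. Total contributed: 19.
The security fund pays out 2.9 × 19 = 55.10 in total (split across the unequal shares, but the aggregate is all that matters for the group sum).
The 6 free-riders keep 19 each, adding 114. Group total = 114 + 55.10 = 169.10.

169.10 dollars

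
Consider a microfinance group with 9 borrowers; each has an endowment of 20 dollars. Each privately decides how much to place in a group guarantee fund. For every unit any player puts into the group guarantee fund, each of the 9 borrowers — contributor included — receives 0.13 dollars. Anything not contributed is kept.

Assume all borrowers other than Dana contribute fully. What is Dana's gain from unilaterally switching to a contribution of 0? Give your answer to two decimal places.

17.40 dollars

Switching from a contribution of 20 to 0 lets Dana keep an extra 20 dollars, but lowers the group guarantee fund by 20, which costs Dana their own share of that drop: 0.13 × 20 = 2.60.
Net gain = 20 − 2.60 = 17.40. The private return per contributed unit (0.13) is below 1, so free-riding is indeed the best response regardless of what the others do.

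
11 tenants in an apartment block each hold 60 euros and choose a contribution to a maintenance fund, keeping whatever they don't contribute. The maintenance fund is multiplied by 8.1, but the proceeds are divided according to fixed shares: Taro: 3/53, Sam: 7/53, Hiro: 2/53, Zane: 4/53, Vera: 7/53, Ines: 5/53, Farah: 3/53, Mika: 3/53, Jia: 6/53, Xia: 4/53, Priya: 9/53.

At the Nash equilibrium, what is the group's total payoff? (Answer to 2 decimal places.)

1938.00 euros

Player j's private return per contributed unit is 8.1 × (j's share). Contributing is weakly dominant for j when that share is at least 1/8.1 = 0.1235, and contributing 0 is dominant otherwise.
Sam, Vera and Priya are above the threshold, contributing 60 each; the remaining 8 contribute 0. Total contributed: 180.
The maintenance fund pays out 8.1 × 180 = 1458.00 in total (split across the unequal shares, but the aggregate is all that matters for the group sum).
The 8 free-riders keep 60 each, adding 480. Group total = 480 + 1458.00 = 1938.00.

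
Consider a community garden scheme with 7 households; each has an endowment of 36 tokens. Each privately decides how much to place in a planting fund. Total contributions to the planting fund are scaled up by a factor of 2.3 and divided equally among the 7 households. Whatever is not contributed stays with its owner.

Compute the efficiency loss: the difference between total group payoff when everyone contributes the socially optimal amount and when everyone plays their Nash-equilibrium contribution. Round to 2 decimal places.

327.60 tokens

Each contributed unit returns 2.3/7 = 0.3286 to its contributor — below 1 — so contributing 0 is dominant for every player. At the Nash equilibrium everyone keeps their 36, and the group total is 7 × 36 = 252.
Each contributed unit returns 2.300 to the group as a whole (0.3286 to each of 7 players), which exceeds 1, so the social optimum is full contribution: group total = 2.300 × 252 = 579.60.
Efficiency loss = 579.60 − 252 = 327.60.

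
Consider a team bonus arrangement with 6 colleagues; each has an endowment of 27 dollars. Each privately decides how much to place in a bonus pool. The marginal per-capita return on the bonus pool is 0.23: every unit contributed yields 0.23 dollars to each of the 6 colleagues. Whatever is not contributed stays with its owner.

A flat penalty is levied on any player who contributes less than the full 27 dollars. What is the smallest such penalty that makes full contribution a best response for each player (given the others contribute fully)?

20.79 dollars

Given the others contribute fully, the best deviation is to contribute 0 (any partial contribution still incurs the fine and gives up units whose private return 0.23 is below 1).
Deviating from 27 to 0 saves 27 dollars but forfeits the deviator's share of the drop in the bonus pool: 0.23 × 27 = 6.21.
So the deviation gain is 27 − 6.21 = 20.79, and the fine must be at least 20.79 dollars to wipe it out.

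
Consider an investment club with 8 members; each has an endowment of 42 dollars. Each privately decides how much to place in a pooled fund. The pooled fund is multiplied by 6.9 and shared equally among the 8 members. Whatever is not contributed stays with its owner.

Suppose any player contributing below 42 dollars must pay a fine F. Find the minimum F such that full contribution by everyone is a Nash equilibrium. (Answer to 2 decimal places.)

Given the others contribute fully, the best deviation is to contribute 0 (any partial contribution still incurs the fine and gives up units whose private return 0.8625 is below 1).
Deviating from 42 to 0 saves 42 dollars but forfeits the deviator's share of the drop in the pooled fund: 6.9/8 × 42 = 36.22.
So the deviation gain is 42 − 36.22 = 5.78, and the fine must be at least 5.78 dollars to wipe it out.

5.78 dollars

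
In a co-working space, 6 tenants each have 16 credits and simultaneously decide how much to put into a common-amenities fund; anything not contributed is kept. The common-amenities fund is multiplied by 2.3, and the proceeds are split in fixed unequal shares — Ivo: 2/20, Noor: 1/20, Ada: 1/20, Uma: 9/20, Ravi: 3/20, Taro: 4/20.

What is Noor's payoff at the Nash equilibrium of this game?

17.84 credits

Each unit j contributes comes back to j as 2.3 × (j's share), so j prefers to contribute only if that share exceeds 1/2.3 = 0.4348; otherwise keeping the unit dominates.
Uma alone (share 9/20) is above the threshold, contributing 16; the remaining 5 contribute 0. Total contributed: 16.
Noor keeps 16 and receives 2.3 × 16 × 1/20 = 1.84 from the common-amenities fund, for a payoff of 17.84.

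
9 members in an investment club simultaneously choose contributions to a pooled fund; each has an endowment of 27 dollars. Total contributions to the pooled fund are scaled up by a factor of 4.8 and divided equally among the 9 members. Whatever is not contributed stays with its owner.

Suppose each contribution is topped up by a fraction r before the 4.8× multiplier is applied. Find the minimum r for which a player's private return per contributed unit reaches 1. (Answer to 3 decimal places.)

With matching at rate r, one contributed unit becomes (1 + r) in the pooled fund and returns 4.8 × (1 + r) / 9 to the contributor.
Setting this equal to 1: 1 + r = 9/4.8 = 1.8750.
So the minimum matching rate is r = 1.8750 − 1 = 0.875.

0.875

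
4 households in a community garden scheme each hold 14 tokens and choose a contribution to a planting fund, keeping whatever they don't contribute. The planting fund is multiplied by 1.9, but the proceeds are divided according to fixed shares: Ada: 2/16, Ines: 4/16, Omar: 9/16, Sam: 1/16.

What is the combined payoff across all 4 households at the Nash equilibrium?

68.60 tokens

A player with share s gets back 1.9·s per unit contributed, so full contribution is dominant for anyone with s > 1/1.9 = 0.5263 and zero contribution is dominant for anyone below.
The only share above 0.5263 is Omar's 9/16, contributing 14; the remaining 3 contribute 0. Total contributed: 14.
The planting fund pays out 1.9 × 14 = 26.60 in total (split across the unequal shares, but the aggregate is all that matters for the group sum).
The 3 free-riders keep 14 each, adding 42. Group total = 42 + 26.60 = 68.60.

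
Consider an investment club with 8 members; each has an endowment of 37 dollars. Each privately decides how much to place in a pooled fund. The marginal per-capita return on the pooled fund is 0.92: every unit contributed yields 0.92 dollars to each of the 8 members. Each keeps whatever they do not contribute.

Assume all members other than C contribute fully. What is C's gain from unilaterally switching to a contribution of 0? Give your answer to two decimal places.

2.96 dollars

Switching from a contribution of 37 to 0 lets C keep an extra 37 dollars, but lowers the pooled fund by 37, which costs C their own share of that drop: 0.92 × 37 = 34.04.
Net gain = 37 − 34.04 = 2.96. The private return per contributed unit (0.92) is below 1, so free-riding is indeed the best response regardless of what the others do.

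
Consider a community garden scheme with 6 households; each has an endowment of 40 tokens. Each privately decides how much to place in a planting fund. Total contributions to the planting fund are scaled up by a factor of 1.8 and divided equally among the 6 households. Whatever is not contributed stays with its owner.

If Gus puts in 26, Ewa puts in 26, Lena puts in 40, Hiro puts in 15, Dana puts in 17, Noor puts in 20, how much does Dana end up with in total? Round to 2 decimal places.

66.20 tokens

Total contributed: 26 + 26 + 40 + 15 + 17 + 20 = 144.
Each receives 1.8 × 144 / 6 = 43.20 from the planting fund.
Dana keeps 40 − 17 = 23, so Dana's payoff is 23 + 43.20 = 66.20.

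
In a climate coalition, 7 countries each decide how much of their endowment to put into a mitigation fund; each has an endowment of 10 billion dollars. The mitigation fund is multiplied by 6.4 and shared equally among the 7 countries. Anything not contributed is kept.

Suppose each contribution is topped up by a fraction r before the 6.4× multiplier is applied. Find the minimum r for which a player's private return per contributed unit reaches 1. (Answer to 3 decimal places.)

With matching at rate r, one contributed unit becomes (1 + r) in the mitigation fund and returns 6.4 × (1 + r) / 7 to the contributor.
Setting this equal to 1: 1 + r = 7/6.4 = 1.0938.
So the minimum matching rate is r = 1.0938 − 1 = 0.094.

0.094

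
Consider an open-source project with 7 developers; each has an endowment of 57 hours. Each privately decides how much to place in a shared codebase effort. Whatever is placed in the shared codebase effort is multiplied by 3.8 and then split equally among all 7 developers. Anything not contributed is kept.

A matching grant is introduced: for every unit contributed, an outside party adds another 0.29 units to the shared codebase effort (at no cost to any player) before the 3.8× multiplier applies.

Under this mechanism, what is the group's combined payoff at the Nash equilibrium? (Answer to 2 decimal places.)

399.00 hours

Even with the mechanism, each unit contributed returns only 3.8 × 1.29 / 7 = 0.7003 per unit of net cost, so contributing nothing is still dominant.
At the Nash equilibrium no one contributes; group total payoff = 7 × 57 = 399.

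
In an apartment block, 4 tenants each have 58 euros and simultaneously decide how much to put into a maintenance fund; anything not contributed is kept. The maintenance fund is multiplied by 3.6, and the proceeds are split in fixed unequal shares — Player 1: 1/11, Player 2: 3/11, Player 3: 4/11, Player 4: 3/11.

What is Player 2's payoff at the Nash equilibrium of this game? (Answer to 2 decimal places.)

For player j, contributing a unit is worthwhile iff 3.6 × (j's share) ≥ 1, i.e. iff j's share is at least 0.2778.
Only Player 3 (4/11) clears that bar, contributing 58; the remaining 3 contribute 0. Total contributed: 58.
Player 2 keeps 58 and receives 3.6 × 58 × 3/11 = 56.95 from the maintenance fund, for a payoff of 114.95.

114.95 euros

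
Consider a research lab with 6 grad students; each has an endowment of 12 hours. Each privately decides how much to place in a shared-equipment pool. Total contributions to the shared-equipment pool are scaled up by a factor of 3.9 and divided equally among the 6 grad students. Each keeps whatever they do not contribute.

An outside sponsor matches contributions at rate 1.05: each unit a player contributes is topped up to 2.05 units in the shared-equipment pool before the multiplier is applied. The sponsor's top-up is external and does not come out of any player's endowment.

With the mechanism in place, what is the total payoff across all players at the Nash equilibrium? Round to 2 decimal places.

575.64 hours

With the mechanism, a contributed unit returns 3.9 × 2.05 / 6 = 1.3325 per unit of net cost to the contributor — now above 1 — so contributing fully is weakly dominant for every player.
So the Nash equilibrium is full contribution by all 6; the group earns 3.9 × 2.05 × 72 = 575.64.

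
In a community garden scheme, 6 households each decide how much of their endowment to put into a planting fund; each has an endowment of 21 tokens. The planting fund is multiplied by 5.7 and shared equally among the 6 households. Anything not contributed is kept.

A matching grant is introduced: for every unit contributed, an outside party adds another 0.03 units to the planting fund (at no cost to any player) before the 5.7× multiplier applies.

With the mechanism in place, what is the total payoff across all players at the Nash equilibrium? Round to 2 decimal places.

126.00 tokens

With the mechanism, a contributed unit returns 5.7 × 1.03 / 6 = 0.9785 per unit of net cost — still below 1 — so contributing 0 remains dominant for every player.
At the Nash equilibrium no one contributes; group total payoff = 6 × 21 = 126.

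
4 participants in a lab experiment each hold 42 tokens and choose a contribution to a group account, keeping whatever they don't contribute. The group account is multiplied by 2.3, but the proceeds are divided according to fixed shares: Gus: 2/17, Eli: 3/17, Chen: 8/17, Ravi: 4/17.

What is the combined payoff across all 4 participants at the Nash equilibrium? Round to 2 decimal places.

222.60 tokens

A player with share s gets back 2.3·s per unit contributed, so full contribution is dominant for anyone with s > 1/2.3 = 0.4348 and zero contribution is dominant for anyone below.
Chen alone (share 8/17) is above the threshold, contributing 42; the remaining 3 contribute 0. Total contributed: 42.
The group account pays out 2.3 × 42 = 96.60 in total (split across the unequal shares, but the aggregate is all that matters for the group sum).
The 3 free-riders keep 42 each, adding 126. Group total = 126 + 96.60 = 222.60.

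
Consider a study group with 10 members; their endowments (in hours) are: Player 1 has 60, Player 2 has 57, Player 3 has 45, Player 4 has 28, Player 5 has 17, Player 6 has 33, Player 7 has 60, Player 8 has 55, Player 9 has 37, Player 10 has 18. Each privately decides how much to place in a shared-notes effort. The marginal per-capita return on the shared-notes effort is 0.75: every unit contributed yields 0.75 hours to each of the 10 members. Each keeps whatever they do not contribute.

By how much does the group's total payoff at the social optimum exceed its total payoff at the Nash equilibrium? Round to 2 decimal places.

2665.00 hours

The private return per contributed unit is 0.75 < 1 for everyone, so the Nash equilibrium is zero contribution and the group total is Σ E_j = 60 + 57 + 45 + 28 + 17 + 33 + 60 + 55 + 37 + 18 = 410.
Each contributed unit returns 7.500 to the group, so the social optimum is full contribution by everyone: group total = 7.500 × 410 = 3075.00.
Efficiency loss = (7.500 − 1) × 410 = 2665.00.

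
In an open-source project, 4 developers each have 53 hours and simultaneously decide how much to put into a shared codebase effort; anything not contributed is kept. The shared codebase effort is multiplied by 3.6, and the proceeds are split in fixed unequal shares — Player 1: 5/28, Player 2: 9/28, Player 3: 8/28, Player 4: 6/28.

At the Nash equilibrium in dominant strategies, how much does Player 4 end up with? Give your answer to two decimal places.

Player j's private return per contributed unit is 3.6 × (j's share). Contributing is weakly dominant for j when that share is at least 1/3.6 = 0.2778, and contributing 0 is dominant otherwise.
Player 2 and Player 3 are above the threshold, contributing 53 each; the remaining 2 contribute 0. Total contributed: 106.
Player 4 keeps 53 and receives 3.6 × 106 × 6/28 = 81.77 from the shared codebase effort, for a payoff of 134.77.

134.77 hours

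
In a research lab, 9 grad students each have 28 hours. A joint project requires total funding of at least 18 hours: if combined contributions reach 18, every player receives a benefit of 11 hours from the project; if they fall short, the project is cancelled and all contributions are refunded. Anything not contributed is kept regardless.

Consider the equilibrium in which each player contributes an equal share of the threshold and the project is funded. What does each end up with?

Equal share of the threshold: 18/9 = 2.
At this profile no one gains by cutting their contribution: any cut drops the total below 18, the project is cancelled, contributions are refunded, and the deviator ends with 28, which is less than 28 − 2 + 11 = 37. Contributing more than 2 just wastes the excess. So contributing exactly 2 is a best response.
Each player's payoff: 28 − 2 + 11 = 37.

37 hours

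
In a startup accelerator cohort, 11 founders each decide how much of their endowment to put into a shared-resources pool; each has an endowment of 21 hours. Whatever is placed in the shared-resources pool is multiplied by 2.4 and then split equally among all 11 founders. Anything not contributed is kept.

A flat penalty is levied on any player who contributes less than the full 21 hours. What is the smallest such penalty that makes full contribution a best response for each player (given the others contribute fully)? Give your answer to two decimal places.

16.42 hours

Given the others contribute fully, the best deviation is to contribute 0 (any partial contribution still incurs the fine and gives up units whose private return 0.2182 is below 1).
Deviating from 21 to 0 saves 21 hours but forfeits the deviator's share of the drop in the shared-resources pool: 2.4/11 × 21 = 4.58.
So the deviation gain is 21 − 4.58 = 16.42, and the fine must be at least 16.42 hours to wipe it out.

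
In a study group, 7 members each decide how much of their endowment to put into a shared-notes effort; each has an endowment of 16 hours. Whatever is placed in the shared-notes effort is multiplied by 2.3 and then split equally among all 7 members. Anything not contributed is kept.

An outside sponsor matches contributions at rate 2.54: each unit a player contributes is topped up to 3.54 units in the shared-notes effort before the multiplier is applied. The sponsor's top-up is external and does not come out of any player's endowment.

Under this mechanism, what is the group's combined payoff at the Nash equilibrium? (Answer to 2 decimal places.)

With the mechanism, a contributed unit returns 2.3 × 3.54 / 7 = 1.1631 per unit of net cost to the contributor — now above 1 — so contributing fully is weakly dominant for every player.
At the Nash equilibrium everyone contributes 16. Group total payoff = 2.3 × 3.54 × 112 = 911.90.

911.90 hours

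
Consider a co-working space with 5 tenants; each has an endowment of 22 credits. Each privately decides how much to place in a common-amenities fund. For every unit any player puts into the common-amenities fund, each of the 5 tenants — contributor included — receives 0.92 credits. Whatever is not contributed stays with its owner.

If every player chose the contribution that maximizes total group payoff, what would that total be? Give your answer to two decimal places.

Each contributed unit returns 4.600 to the group as a whole (0.92 to each of 5 players), which exceeds 1, so the social optimum is full contribution: group total = 4.600 × 110 = 506.00.

506.00 credits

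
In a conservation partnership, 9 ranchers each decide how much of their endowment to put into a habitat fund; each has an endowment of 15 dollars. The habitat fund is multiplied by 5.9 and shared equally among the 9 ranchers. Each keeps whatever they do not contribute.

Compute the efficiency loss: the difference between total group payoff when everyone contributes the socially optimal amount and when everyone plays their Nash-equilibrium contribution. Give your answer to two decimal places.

661.50 dollars

Each contributed unit returns 5.9/9 = 0.6556 to its contributor — below 1 — so contributing 0 is dominant for every player. At the Nash equilibrium everyone keeps their 15, and the group total is 9 × 15 = 135.
Each contributed unit returns 5.900 to the group as a whole (0.6556 to each of 9 players), which exceeds 1, so the social optimum is full contribution: group total = 5.900 × 135 = 796.50.
Efficiency loss = 796.50 − 135 = 661.50.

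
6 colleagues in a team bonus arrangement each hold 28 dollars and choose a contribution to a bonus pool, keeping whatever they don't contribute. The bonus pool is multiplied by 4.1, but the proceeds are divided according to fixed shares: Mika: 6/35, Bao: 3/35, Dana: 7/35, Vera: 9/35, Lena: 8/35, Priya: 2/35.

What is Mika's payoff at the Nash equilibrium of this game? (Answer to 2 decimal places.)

For player j, contributing a unit is worthwhile iff 4.1 × (j's share) ≥ 1, i.e. iff j's share is at least 0.2439.
Vera alone (share 9/35) is above the threshold, contributing 28; the remaining 5 contribute 0. Total contributed: 28.
Mika keeps 28 and receives 4.1 × 28 × 6/35 = 19.68 from the bonus pool, for a payoff of 47.68.

47.68 dollars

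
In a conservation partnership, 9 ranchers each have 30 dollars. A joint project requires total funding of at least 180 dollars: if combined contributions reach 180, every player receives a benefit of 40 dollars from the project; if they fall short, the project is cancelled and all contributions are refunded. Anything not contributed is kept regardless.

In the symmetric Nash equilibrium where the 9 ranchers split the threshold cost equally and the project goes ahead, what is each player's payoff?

Equal share of the threshold: 180/9 = 20.
At this profile no one gains by cutting their contribution: any cut drops the total below 180, the project is cancelled, contributions are refunded, and the deviator ends with 30, which is less than 30 − 20 + 40 = 50. Contributing more than 20 just wastes the excess. So contributing exactly 20 is a best response.
Each player's payoff: 30 − 20 + 40 = 50.

50 dollars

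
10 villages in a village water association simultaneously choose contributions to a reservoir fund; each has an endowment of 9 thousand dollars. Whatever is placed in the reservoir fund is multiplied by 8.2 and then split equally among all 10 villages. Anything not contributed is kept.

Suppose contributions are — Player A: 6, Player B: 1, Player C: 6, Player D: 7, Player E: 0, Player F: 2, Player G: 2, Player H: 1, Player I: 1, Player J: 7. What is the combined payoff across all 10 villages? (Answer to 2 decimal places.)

Total contributed: 6 + 1 + 6 + 7 + 0 + 2 + 2 + 1 + 1 + 7 = 33; total kept: 10 × 9 − 33 = 57.
The reservoir fund pays out 8.2 × 33 = 270.60 in aggregate.
Group total = 57 + 270.60 = 327.60.

327.60 thousand dollars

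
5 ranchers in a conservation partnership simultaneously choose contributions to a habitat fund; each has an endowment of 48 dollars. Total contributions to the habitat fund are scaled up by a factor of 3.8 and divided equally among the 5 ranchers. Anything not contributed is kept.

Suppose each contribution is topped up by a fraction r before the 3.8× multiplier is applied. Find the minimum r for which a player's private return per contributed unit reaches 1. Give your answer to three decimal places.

With matching at rate r, one contributed unit becomes (1 + r) in the habitat fund and returns 3.8 × (1 + r) / 5 to the contributor.
Setting this equal to 1: 1 + r = 5/3.8 = 1.3158.
So the minimum matching rate is r = 1.3158 − 1 = 0.316.

0.316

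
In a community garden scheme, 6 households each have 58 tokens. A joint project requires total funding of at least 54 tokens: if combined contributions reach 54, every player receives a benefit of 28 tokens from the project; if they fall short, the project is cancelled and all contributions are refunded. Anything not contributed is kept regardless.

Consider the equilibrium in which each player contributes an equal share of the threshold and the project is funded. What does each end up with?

Equal share of the threshold: 54/6 = 9.
At this profile no one gains by cutting their contribution: any cut drops the total below 54, the project is cancelled, contributions are refunded, and the deviator ends with 58, which is less than 58 − 9 + 28 = 77. Contributing more than 9 just wastes the excess. So contributing exactly 9 is a best response.
Each player's payoff: 58 − 9 + 28 = 77.

77 tokens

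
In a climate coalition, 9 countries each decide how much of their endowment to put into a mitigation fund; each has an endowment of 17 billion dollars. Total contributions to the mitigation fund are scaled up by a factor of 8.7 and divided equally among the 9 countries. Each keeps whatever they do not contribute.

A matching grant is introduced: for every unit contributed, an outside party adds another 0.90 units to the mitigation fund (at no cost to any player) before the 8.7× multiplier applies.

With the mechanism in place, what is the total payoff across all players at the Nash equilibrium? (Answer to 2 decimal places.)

2529.09 billion dollars

With the mechanism, a contributed unit returns 8.7 × 1.90 / 9 = 1.8367 per unit of net cost to the contributor — now above 1 — so contributing fully is weakly dominant for every player.
So the Nash equilibrium is full contribution by all 9; the group earns 8.7 × 1.90 × 153 = 2529.09.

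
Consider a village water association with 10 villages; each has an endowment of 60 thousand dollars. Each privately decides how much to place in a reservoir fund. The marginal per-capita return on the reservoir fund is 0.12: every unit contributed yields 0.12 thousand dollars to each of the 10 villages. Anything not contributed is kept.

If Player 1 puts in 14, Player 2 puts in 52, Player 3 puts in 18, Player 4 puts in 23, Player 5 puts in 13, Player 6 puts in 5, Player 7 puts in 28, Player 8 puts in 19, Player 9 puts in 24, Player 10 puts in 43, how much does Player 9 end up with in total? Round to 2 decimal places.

64.68 thousand dollars

Total contributed: 14 + 52 + 18 + 23 + 13 + 5 + 28 + 19 + 24 + 43 = 239.
Each receives 0.12 × 239 = 28.68 from the reservoir fund.
Player 9 keeps 60 − 24 = 36, so Player 9's payoff is 36 + 28.68 = 64.68.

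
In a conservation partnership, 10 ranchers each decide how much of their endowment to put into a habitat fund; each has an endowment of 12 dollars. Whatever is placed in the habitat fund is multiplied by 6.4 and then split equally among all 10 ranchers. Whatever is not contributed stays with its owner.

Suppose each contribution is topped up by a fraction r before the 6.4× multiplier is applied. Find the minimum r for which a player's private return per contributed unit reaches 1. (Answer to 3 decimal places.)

With matching at rate r, one contributed unit becomes (1 + r) in the habitat fund and returns 6.4 × (1 + r) / 10 to the contributor.
Setting this equal to 1: 1 + r = 10/6.4 = 1.5625.
So the minimum matching rate is r = 1.5625 − 1 = 0.563.

0.563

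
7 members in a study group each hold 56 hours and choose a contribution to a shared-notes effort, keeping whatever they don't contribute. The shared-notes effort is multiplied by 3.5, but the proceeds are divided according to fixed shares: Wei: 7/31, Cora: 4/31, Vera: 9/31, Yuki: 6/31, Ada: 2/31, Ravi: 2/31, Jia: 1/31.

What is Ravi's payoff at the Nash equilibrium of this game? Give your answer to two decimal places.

68.65 hours

Player j's private return per contributed unit is 3.5 × (j's share). Contributing is weakly dominant for j when that share is at least 1/3.5 = 0.2857, and contributing 0 is dominant otherwise.
The only share above 0.2857 is Vera's 9/31, contributing 56; the remaining 6 contribute 0. Total contributed: 56.
Ravi keeps 56 and receives 3.5 × 56 × 2/31 = 12.65 from the shared-notes effort, for a payoff of 68.65.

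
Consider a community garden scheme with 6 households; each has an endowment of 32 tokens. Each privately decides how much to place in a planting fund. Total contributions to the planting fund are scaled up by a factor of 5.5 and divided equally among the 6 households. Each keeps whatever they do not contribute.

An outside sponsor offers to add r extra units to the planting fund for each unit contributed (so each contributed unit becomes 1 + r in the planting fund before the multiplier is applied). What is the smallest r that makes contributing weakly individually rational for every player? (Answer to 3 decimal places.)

With matching at rate r, one contributed unit becomes (1 + r) in the planting fund and returns 5.5 × (1 + r) / 6 to the contributor.
Setting this equal to 1: 1 + r = 6/5.5 = 1.0909.
So the minimum matching rate is r = 1.0909 − 1 = 0.091.

0.091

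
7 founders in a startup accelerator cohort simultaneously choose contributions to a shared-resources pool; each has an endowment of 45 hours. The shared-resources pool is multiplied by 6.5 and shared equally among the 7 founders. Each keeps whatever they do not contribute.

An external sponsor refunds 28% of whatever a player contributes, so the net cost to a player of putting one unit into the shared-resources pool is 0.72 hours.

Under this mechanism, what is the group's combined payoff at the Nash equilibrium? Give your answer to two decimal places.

2135.70 hours

Under the mechanism each unit contributed yields (6.5/7) / 0.72 = 1.2897 back to its contributor per unit of net cost, which exceeds 1, making full contribution the dominant choice for everyone.
At the Nash equilibrium everyone contributes 45. Group total payoff = 7 × (45 × 0.28 + 6.5 × 45) = 2135.70.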